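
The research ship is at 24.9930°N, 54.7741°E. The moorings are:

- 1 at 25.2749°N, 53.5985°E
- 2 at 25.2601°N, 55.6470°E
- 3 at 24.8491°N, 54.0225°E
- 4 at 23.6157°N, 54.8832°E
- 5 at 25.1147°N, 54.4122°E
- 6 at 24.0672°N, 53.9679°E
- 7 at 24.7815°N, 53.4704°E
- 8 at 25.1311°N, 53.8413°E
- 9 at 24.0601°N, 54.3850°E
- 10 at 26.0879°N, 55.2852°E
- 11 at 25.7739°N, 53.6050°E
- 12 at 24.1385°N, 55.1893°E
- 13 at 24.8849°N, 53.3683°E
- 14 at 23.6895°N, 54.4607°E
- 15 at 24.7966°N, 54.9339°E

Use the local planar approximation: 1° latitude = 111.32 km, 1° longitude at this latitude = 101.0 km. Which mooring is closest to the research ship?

Distances from 24.9930°N, 54.7741°E:
1: 122.8125 km
2: 93.0418 km
3: 77.5834 km
4: 153.7165 km
5: 38.9818 km
6: 131.3454 km
7: 133.7621 km
8: 95.4588 km
9: 111.0375 km
10: 132.3651 km
11: 146.6269 km
12: 103.9564 km
13: 142.4948 km
14: 148.5179 km
15: 27.1753 km
Minimum: 15 at 27.1753 km.

15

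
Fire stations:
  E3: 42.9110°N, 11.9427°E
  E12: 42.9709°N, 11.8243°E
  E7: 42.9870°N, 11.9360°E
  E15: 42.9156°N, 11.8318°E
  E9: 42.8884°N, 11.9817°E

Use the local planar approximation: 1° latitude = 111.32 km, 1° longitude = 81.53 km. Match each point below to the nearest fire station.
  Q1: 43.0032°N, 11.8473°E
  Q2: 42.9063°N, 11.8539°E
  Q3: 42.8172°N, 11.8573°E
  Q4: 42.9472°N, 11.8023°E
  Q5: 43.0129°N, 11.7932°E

Q1 at 43.0032°N, 11.8473°E:
  E3: 12.8779 km
  E12: 4.0552 km
  E7: 7.4532 km
  E15: 9.8332 km
  E9: 16.8341 km
  → nearest: E12 (4.0552 km)
Q2 at 42.9063°N, 11.8539°E:
  E3: 7.2587 km
  E12: 7.5854 km
  E7: 11.2030 km
  E15: 2.0781 km
  E9: 10.6084 km
  → nearest: E15 (2.0781 km)
Q3 at 42.8172°N, 11.8573°E:
  E3: 12.5503 km
  E12: 17.3201 km
  E7: 19.9615 km
  E15: 11.1494 km
  E9: 12.8720 km
  → nearest: E15 (11.1494 km)
Q4 at 42.9472°N, 11.8023°E:
  E3: 12.1354 km
  E12: 3.1903 km
  E7: 11.7666 km
  E15: 4.2613 km
  E9: 16.0243 km
  → nearest: E12 (3.1903 km)
Q5 at 43.0129°N, 11.7932°E:
  E3: 16.6505 km
  E12: 5.3187 km
  E7: 11.9942 km
  E15: 11.2794 km
  E9: 20.6947 km
  → nearest: E12 (5.3187 km)

Q1→E12; Q2→E15; Q3→E15; Q4→E12; Q5→E12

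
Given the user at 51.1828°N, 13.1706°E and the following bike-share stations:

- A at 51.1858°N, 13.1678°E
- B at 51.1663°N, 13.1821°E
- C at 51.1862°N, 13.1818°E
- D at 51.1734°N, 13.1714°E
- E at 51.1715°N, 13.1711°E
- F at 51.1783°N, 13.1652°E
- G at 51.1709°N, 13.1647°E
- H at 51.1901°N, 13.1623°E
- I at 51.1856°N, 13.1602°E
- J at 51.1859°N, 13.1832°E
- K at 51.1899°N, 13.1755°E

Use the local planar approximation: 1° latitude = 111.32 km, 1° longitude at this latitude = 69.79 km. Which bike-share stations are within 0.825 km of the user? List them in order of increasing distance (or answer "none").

Distances from 51.1828°N, 13.1706°E:
A: √((0.0030·111.32)² + (-0.0028·69.79)²) = √(0.111529 + 0.038186) = 0.3869 km
B: √((-0.0165·111.32)² + (0.0115·69.79)²) = √(3.373761 + 0.644143) = 2.0045 km
C: √((0.0034·111.32)² + (0.0112·69.79)²) = √(0.143253 + 0.610974) = 0.8685 km
D: √((-0.0094·111.32)² + (0.0008·69.79)²) = √(1.094970 + 0.003117) = 1.0479 km
E: √((-0.0113·111.32)² + (0.0005·69.79)²) = √(1.582353 + 0.001218) = 1.2584 km
F: √((-0.0045·111.32)² + (-0.0054·69.79)²) = √(0.250941 + 0.142028) = 0.6269 km
G: √((-0.0119·111.32)² + (-0.0059·69.79)²) = √(1.754851 + 0.169547) = 1.3872 km
H: √((0.0073·111.32)² + (-0.0083·69.79)²) = √(0.660377 + 0.335539) = 0.9980 km
I: √((0.0028·111.32)² + (-0.0104·69.79)²) = √(0.097154 + 0.526809) = 0.7899 km
J: √((0.0031·111.32)² + (0.0126·69.79)²) = √(0.119088 + 0.773263) = 0.9446 km
K: √((0.0071·111.32)² + (0.0049·69.79)²) = √(0.624688 + 0.116944) = 0.8612 km
Threshold 0.825 km: A (0.3869 km), F (0.6269 km), I (0.7899 km) are within range.

A, F, I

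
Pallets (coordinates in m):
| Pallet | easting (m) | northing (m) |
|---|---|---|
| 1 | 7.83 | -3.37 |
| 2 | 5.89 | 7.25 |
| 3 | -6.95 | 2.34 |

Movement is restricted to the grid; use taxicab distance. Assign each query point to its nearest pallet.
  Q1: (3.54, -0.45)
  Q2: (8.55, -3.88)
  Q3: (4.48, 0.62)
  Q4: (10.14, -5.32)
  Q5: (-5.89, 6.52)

Q1 at (3.54, -0.45):
  1: |4.29| + |-2.92| = 4.29 + 2.92 = 7.21 m
  2: |2.35| + |7.70| = 2.35 + 7.70 = 10.05 m
  3: |-10.49| + |2.79| = 10.49 + 2.79 = 13.28 m
  → nearest: 1 (7.21 m)
Q2 at (8.55, -3.88):
  1: |-0.72| + |0.51| = 0.72 + 0.51 = 1.23 m
  2: |-2.66| + |11.13| = 2.66 + 11.13 = 13.79 m
  3: |-15.50| + |6.22| = 15.50 + 6.22 = 21.72 m
  → nearest: 1 (1.23 m)
Q3 at (4.48, 0.62):
  1: |3.35| + |-3.99| = 3.35 + 3.99 = 7.34 m
  2: |1.41| + |6.63| = 1.41 + 6.63 = 8.04 m
  3: |-11.43| + |1.72| = 11.43 + 1.72 = 13.15 m
  → nearest: 1 (7.34 m)
Q4 at (10.14, -5.32):
  1: |-2.31| + |1.95| = 2.31 + 1.95 = 4.26 m
  2: |-4.25| + |12.57| = 4.25 + 12.57 = 16.82 m
  3: |-17.09| + |7.66| = 17.09 + 7.66 = 24.75 m
  → nearest: 1 (4.26 m)
Q5 at (-5.89, 6.52):
  1: |13.72| + |-9.89| = 13.72 + 9.89 = 23.61 m
  2: |11.78| + |0.73| = 11.78 + 0.73 = 12.51 m
  3: |-1.06| + |-4.18| = 1.06 + 4.18 = 5.24 m
  → nearest: 3 (5.24 m)

Q1→1; Q2→1; Q3→1; Q4→1; Q5→3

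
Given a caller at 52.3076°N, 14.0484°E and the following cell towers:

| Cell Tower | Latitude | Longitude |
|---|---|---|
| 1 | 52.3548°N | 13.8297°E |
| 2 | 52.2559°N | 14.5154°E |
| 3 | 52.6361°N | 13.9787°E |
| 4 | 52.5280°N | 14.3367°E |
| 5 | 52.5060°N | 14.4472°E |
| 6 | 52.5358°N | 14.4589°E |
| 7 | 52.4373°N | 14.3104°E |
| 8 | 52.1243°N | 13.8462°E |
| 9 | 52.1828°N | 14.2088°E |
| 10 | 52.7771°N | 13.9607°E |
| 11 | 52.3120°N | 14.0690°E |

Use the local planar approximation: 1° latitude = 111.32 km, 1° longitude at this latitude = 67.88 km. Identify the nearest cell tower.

11

Distances from 52.3076°N, 14.0484°E:
1: √((0.0472·111.32)² + (-0.2187·67.88)²) = √(27.607711 + 220.384595) = 15.7478 km
2: √((-0.0517·111.32)² + (0.4670·67.88)²) = √(33.122833 + 1004.887464) = 32.2182 km
3: √((0.3285·111.32)² + (-0.0697·67.88)²) = √(1337.263969 + 22.384594) = 36.8734 km
4: √((0.2204·111.32)² + (0.2883·67.88)²) = √(601.962692 + 382.977229) = 31.3838 km
5: √((0.1984·111.32)² + (0.3988·67.88)²) = √(487.786449 + 732.814352) = 34.9371 km
6: √((0.2282·111.32)² + (0.4105·67.88)²) = √(645.323790 + 776.443735) = 37.7063 km
7: √((0.1297·111.32)² + (0.2620·67.88)²) = √(208.461735 + 316.290574) = 22.9075 km
8: √((-0.1833·111.32)² + (-0.2022·67.88)²) = √(416.362229 + 188.384848) = 24.5916 km
9: √((-0.1248·111.32)² + (0.1604·67.88)²) = √(193.008114 + 118.547499) = 17.6509 km
10: √((0.4695·111.32)² + (-0.0877·67.88)²) = √(2731.603047 + 35.439114) = 52.6027 km
11: √((0.0044·111.32)² + (0.0206·67.88)²) = √(0.239912 + 1.955321) = 1.4816 km
Minimum: 11 at 1.4816 km.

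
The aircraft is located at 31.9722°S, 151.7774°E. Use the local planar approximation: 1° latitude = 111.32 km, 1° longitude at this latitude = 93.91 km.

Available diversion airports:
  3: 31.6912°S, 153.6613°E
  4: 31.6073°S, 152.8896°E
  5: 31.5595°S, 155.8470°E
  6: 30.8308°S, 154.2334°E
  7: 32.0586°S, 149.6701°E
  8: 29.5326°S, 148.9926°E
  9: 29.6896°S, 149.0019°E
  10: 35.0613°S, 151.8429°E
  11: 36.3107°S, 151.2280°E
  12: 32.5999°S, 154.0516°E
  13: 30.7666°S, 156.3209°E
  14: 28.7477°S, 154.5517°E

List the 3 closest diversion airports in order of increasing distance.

4, 3, 7

Distances from 31.9722°S, 151.7774°E:
3: 179.6612 km
4: 112.0676 km
5: 384.9276 km
6: 263.3260 km
7: 198.1301 km
8: 377.0234 km
9: 364.0100 km
10: 343.9336 km
11: 485.7099 km
12: 224.7105 km
13: 447.2891 km
14: 443.5361 km
Sorted: 4 (112.0676 km) < 3 (179.6612 km) < 7 (198.1301 km) < 12 (224.7105 km) < 6 (263.3260 km) < …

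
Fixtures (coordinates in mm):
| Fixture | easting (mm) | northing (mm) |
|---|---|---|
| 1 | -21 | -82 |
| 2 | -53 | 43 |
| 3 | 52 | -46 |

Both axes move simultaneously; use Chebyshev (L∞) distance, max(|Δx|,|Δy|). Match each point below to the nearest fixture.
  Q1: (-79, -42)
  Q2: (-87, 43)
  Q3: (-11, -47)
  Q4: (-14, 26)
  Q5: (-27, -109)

Q1→1; Q2→2; Q3→1; Q4→2; Q5→1

Q1 at (-79, -42):
  1: 58 mm
  2: 85 mm
  3: 131 mm
  → nearest: 1 (58 mm)
Q2 at (-87, 43):
  1: 125 mm
  2: 34 mm
  3: 139 mm
  → nearest: 2 (34 mm)
Q3 at (-11, -47):
  1: 35 mm
  2: 90 mm
  3: 63 mm
  → nearest: 1 (35 mm)
Q4 at (-14, 26):
  1: 108 mm
  2: 39 mm
  3: 72 mm
  → nearest: 2 (39 mm)
Q5 at (-27, -109):
  1: 27 mm
  2: 152 mm
  3: 79 mm
  → nearest: 1 (27 mm)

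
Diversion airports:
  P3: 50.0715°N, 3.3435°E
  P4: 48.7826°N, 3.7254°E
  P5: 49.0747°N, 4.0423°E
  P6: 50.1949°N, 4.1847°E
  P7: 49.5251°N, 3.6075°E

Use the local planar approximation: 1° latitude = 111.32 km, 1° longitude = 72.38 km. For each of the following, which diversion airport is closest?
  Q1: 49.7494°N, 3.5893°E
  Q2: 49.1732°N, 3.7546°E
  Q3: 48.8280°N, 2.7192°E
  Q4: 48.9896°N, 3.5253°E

Q1→P7; Q2→P5; Q3→P4; Q4→P4

Q1 at 49.7494°N, 3.5893°E:
  P3: 40.0273 km
  P4: 108.0741 km
  P5: 81.9525 km
  P6: 65.7013 km
  P7: 25.0038 km
  → nearest: P7 (25.0038 km)
Q2 at 49.1732°N, 3.7546°E:
  P3: 104.3319 km
  P4: 43.5329 km
  P5: 23.5342 km
  P6: 117.9191 km
  P7: 40.5946 km
  → nearest: P5 (23.5342 km)
Q3 at 48.8280°N, 2.7192°E:
  P3: 145.6150 km
  P4: 73.0039 km
  P5: 99.6259 km
  P6: 185.4862 km
  P7: 100.7760 km
  → nearest: P4 (73.0039 km)
Q4 at 48.9896°N, 3.5253°E:
  P3: 121.1538 km
  P4: 27.2168 km
  P5: 38.6010 km
  P6: 142.4098 km
  P7: 59.9080 km
  → nearest: P4 (27.2168 km)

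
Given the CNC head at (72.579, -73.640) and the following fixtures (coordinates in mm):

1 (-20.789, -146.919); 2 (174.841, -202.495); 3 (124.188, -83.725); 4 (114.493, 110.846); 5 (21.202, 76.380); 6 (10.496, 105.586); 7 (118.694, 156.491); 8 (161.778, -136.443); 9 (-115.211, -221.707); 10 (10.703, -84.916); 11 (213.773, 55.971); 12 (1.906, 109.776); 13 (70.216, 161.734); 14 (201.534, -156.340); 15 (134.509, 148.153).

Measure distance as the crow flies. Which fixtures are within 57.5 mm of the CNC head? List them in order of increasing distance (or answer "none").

3

Distances from (72.579, -73.640):
1: √((-93.368)² + (-73.279)²) = √(8717.58342 + 5369.81184) = 118.690 mm
2: √((102.262)² + (-128.855)²) = √(10457.51664 + 16603.61103) = 164.503 mm
3: √((51.609)² + (-10.085)²) = √(2663.48888 + 101.70722) = 52.585 mm
4: √((41.914)² + (184.486)²) = √(1756.78340 + 34035.08420) = 189.187 mm
5: √((-51.377)² + (150.020)²) = √(2639.59613 + 22506.00040) = 158.574 mm
6: √((-62.083)² + (179.226)²) = √(3854.29889 + 32121.95908) = 189.674 mm
7: √((46.115)² + (230.131)²) = √(2126.59323 + 52960.27716) = 234.706 mm
8: √((89.199)² + (-62.803)²) = √(7956.46160 + 3944.21681) = 109.090 mm
9: √((-187.790)² + (-148.067)²) = √(35265.08410 + 21923.83649) = 239.142 mm
10: √((-61.876)² + (-11.276)²) = √(3828.63938 + 127.14818) = 62.895 mm
11: √((141.194)² + (129.611)²) = √(19935.74564 + 16799.01132) = 191.663 mm
12: √((-70.673)² + (183.416)²) = √(4994.67293 + 33641.42906) = 196.561 mm
13: √((-2.363)² + (235.374)²) = √(5.58377 + 55400.91988) = 235.386 mm
14: √((128.955)² + (-82.700)²) = √(16629.39202 + 6839.29000) = 153.195 mm
15: √((61.930)² + (221.793)²) = √(3835.32490 + 49192.13485) = 230.277 mm
Threshold 57.5 mm: 3 (52.585 mm) is within range.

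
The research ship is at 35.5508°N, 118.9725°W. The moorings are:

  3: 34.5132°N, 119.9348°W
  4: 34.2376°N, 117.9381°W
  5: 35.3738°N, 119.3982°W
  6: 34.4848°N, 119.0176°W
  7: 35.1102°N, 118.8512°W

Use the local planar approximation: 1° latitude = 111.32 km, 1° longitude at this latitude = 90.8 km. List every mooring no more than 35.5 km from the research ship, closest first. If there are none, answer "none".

Distances from 35.5508°N, 118.9725°W:
3: √((-1.0376·111.32)² + (-0.9623·90.8)²) = √(13341.551024 + 7634.712168) = 144.8318 km
4: √((-1.3132·111.32)² + (1.0344·90.8)²) = √(21370.178190 + 8821.627609) = 173.7579 km
5: √((-0.1770·111.32)² + (-0.4257·90.8)²) = √(388.233429 + 1494.097701) = 43.3858 km
6: √((-1.0660·111.32)² + (-0.0451·90.8)²) = √(14081.885369 + 16.769680) = 118.7378 km
7: √((-0.4406·111.32)² + (0.1213·90.8)²) = √(2405.666281 + 121.309077) = 50.2690 km
Threshold 35.5 km: none within range.

none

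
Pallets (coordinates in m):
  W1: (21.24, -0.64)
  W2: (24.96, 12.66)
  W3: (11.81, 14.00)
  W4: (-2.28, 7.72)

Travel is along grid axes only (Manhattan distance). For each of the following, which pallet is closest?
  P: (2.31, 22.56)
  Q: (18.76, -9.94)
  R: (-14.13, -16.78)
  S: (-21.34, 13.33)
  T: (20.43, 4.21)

P→W3; Q→W1; R→W4; S→W4; T→W1

P at (2.31, 22.56):
  W1: |18.93| + |-23.20| = 18.93 + 23.20 = 42.13 m
  W2: |22.65| + |-9.90| = 22.65 + 9.90 = 32.55 m
  W3: |9.50| + |-8.56| = 9.50 + 8.56 = 18.06 m
  W4: |-4.59| + |-14.84| = 4.59 + 14.84 = 19.43 m
  → nearest: W3 (18.06 m)
Q at (18.76, -9.94):
  W1: |2.48| + |9.30| = 2.48 + 9.30 = 11.78 m
  W2: |6.20| + |22.60| = 6.20 + 22.60 = 28.80 m
  W3: |-6.95| + |23.94| = 6.95 + 23.94 = 30.89 m
  W4: |-21.04| + |17.66| = 21.04 + 17.66 = 38.70 m
  → nearest: W1 (11.78 m)
R at (-14.13, -16.78):
  W1: |35.37| + |16.14| = 35.37 + 16.14 = 51.51 m
  W2: |39.09| + |29.44| = 39.09 + 29.44 = 68.53 m
  W3: |25.94| + |30.78| = 25.94 + 30.78 = 56.72 m
  W4: |11.85| + |24.50| = 11.85 + 24.50 = 36.35 m
  → nearest: W4 (36.35 m)
S at (-21.34, 13.33):
  W1: |42.58| + |-13.97| = 42.58 + 13.97 = 56.55 m
  W2: |46.30| + |-0.67| = 46.30 + 0.67 = 46.97 m
  W3: |33.15| + |0.67| = 33.15 + 0.67 = 33.82 m
  W4: |19.06| + |-5.61| = 19.06 + 5.61 = 24.67 m
  → nearest: W4 (24.67 m)
T at (20.43, 4.21):
  W1: |0.81| + |-4.85| = 0.81 + 4.85 = 5.66 m
  W2: |4.53| + |8.45| = 4.53 + 8.45 = 12.98 m
  W3: |-8.62| + |9.79| = 8.62 + 9.79 = 18.41 m
  W4: |-22.71| + |3.51| = 22.71 + 3.51 = 26.22 m
  → nearest: W1 (5.66 m)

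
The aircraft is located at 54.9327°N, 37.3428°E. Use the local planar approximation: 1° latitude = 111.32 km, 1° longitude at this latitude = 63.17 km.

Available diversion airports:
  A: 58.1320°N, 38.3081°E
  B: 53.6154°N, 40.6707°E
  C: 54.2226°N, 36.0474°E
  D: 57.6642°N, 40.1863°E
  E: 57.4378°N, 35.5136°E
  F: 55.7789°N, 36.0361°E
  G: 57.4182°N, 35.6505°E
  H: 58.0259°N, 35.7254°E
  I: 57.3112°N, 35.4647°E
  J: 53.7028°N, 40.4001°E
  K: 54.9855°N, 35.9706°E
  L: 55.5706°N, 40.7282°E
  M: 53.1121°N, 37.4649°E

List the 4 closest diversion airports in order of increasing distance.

Distances from 54.9327°N, 37.3428°E:
A: √((3.1993·111.32)² + (0.9653·63.17)²) = √(126840.027450 + 3718.316606) = 361.3286 km
B: √((-1.3173·111.32)² + (3.3279·63.17)²) = √(21503.828065 + 44193.895987) = 256.3157 km
C: √((-0.7101·111.32)² + (-1.2954·63.17)²) = √(6248.638792 + 6696.217310) = 113.7755 km
D: √((2.7315·111.32)² + (2.8435·63.17)²) = √(92458.917622 + 32264.743655) = 353.1624 km
E: √((2.5051·111.32)² + (-1.8292·63.17)²) = √(77767.211951 + 13351.932841) = 301.8595 km
F: √((0.8462·111.32)² + (-1.3067·63.17)²) = √(8873.448587 + 6813.551392) = 125.2478 km
G: √((2.4855·111.32)² + (-1.6923·63.17)²) = √(76555.065124 + 11428.163963) = 296.6197 km
H: √((3.0932·111.32)² + (-1.6174·63.17)²) = √(118566.608753 + 10438.945527) = 359.1734 km
I: √((2.3785·111.32)² + (-1.8781·63.17)²) = √(70105.599396 + 14075.349231) = 290.1395 km
J: √((-1.2299·111.32)² + (3.0573·63.17)²) = √(18745.023894 + 37299.058233) = 236.7363 km
K: √((0.0528·111.32)² + (-1.3722·63.17)²) = √(34.547310 + 7513.747280) = 86.8809 km
L: √((0.6379·111.32)² + (3.3854·63.17)²) = √(5042.566098 + 45734.268121) = 225.3372 km
M: √((-1.8206·111.32)² + (0.1221·63.17)²) = √(41074.801386 + 59.491248) = 202.8159 km
Sorted: K (86.8809 km) < C (113.7755 km) < F (125.2478 km) < M (202.8159 km) < L (225.3372 km) < J (236.7363 km) < …

K, C, F, M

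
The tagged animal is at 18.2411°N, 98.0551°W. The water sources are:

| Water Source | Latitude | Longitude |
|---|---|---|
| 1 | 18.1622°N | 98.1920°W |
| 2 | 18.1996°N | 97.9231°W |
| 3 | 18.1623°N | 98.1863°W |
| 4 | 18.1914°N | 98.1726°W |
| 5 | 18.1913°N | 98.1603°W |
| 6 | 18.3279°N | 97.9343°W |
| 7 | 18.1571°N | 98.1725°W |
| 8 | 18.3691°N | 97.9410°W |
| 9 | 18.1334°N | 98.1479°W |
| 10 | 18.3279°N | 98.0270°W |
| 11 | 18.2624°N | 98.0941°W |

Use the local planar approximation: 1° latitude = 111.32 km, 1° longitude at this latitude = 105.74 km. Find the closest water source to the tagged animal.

Distances from 18.2411°N, 98.0551°W:
1: √((-0.0789·111.32)² + (-0.1369·105.74)²) = √(77.143689 + 209.548959) = 16.9320 km
2: √((-0.0415·111.32)² + (0.1320·105.74)²) = √(21.342367 + 194.816831) = 14.7024 km
3: √((-0.0788·111.32)² + (-0.1312·105.74)²) = √(76.948265 + 192.462571) = 16.4137 km
4: √((-0.0497·111.32)² + (-0.1175·105.74)²) = √(30.609707 + 154.366958) = 13.6006 km
5: √((-0.0498·111.32)² + (-0.1052·105.74)²) = √(30.733009 + 123.739994) = 12.4287 km
6: √((0.0868·111.32)² + (0.1208·105.74)²) = √(93.365375 + 163.159543) = 16.0164 km
7: √((-0.0840·111.32)² + (-0.1174·105.74)²) = √(87.438957 + 154.104317) = 15.5417 km
8: √((0.1280·111.32)² + (0.1141·105.74)²) = √(203.032861 + 145.562632) = 18.6707 km
9: √((-0.1077·111.32)² + (-0.0928·105.74)²) = √(143.740053 + 96.288532) = 15.4929 km
10: √((0.0868·111.32)² + (0.0281·105.74)²) = √(93.365375 + 8.828588) = 10.1091 km
11: √((0.0213·111.32)² + (-0.0390·105.74)²) = √(5.622191 + 17.006221) = 4.7569 km
Minimum: 11 at 4.7569 km.

11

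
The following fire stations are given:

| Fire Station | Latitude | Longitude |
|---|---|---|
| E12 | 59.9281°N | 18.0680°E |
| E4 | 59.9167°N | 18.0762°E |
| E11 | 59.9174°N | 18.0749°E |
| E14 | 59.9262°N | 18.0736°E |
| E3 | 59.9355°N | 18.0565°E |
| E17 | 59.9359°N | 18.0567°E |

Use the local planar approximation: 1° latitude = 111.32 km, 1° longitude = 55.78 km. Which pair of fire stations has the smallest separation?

Pairwise distances:
E12–E4: 1.3490 km
E12–E11: 1.2518 km
E12–E14: 0.3772 km
E12–E3: 1.0441 km
E12–E17: 1.0730 km
E4–E11: 0.1064 km
E4–E14: 1.0674 km
E4–E3: 2.3638 km
E4–E17: 2.3982 km
E11–E14: 0.9823 km
E11–E3: 2.2612 km
E11–E17: 2.2960 km
E14–E3: 1.4077 km
E14–E17: 1.4334 km
E3–E17: 0.0459 km
Closest pair: E3–E17 at 0.0459 km.

E3 and E17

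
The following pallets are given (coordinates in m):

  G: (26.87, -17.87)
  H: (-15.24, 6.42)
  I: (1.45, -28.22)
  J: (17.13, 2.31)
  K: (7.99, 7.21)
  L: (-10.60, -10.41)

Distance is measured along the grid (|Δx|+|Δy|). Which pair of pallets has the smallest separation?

J and K

Pairwise distances:
G–H: 66.40 m
G–I: 35.77 m
G–J: 29.92 m
G–K: 43.96 m
G–L: 44.93 m
H–I: 51.33 m
H–J: 36.48 m
H–K: 24.02 m
H–L: 21.47 m
I–J: 46.21 m
I–K: 41.97 m
I–L: 29.86 m
J–K: 14.04 m
J–L: 40.45 m
K–L: 36.21 m
Closest pair: J–K at 14.04 m.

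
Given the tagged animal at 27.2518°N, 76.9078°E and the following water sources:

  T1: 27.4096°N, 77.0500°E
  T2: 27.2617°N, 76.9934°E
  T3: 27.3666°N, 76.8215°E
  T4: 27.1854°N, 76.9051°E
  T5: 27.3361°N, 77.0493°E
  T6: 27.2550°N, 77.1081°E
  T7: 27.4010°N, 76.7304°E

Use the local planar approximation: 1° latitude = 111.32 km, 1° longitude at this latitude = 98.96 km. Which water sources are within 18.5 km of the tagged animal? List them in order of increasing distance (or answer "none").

Distances from 27.2518°N, 76.9078°E:
T1: √((0.1578·111.32)² + (0.1422·98.96)²) = √(308.574755 + 198.024336) = 22.5078 km
T2: √((0.0099·111.32)² + (0.0856·98.96)²) = √(1.214554 + 71.757434) = 8.5424 km
T3: √((0.1148·111.32)² + (-0.0863·98.96)²) = √(163.316540 + 72.935836) = 15.3705 km
T4: √((-0.0664·111.32)² + (-0.0027·98.96)²) = √(54.636460 + 0.071392) = 7.3965 km
T5: √((0.0843·111.32)² + (0.1415·98.96)²) = √(88.064636 + 196.079528) = 16.8566 km
T6: √((0.0032·111.32)² + (0.2003·98.96)²) = √(0.126896 + 392.899315) = 19.8249 km
T7: √((0.1492·111.32)² + (-0.1774·98.96)²) = √(275.857021 + 308.195721) = 24.1672 km
Threshold 18.5 km: T4 (7.3965 km), T2 (8.5424 km), T3 (15.3705 km), T5 (16.8566 km) are within range.

T4, T2, T3, T5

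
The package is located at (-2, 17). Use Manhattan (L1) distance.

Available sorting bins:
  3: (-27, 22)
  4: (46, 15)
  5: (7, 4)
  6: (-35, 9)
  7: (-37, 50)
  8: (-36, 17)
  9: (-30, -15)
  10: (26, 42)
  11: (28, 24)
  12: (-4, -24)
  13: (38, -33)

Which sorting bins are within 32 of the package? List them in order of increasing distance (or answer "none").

Distances from (-2, 17):
3: 30
4: 50
5: 22
6: 41
7: 68
8: 34
9: 60
10: 53
11: 37
12: 43
13: 90
Threshold 32: 5 (22), 3 (30) are within range.

5, 3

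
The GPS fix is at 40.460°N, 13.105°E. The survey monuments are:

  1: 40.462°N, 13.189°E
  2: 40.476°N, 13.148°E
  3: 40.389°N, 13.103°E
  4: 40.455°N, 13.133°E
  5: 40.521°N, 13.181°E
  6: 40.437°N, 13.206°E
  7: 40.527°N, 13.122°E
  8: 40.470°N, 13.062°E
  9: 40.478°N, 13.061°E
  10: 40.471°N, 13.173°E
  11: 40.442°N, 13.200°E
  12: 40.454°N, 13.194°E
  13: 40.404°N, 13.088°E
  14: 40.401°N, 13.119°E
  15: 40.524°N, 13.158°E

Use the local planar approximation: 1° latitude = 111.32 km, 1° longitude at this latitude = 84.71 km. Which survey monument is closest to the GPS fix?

4

Distances from 40.460°N, 13.105°E:
1: √((0.002·111.32)² + (0.084·84.71)²) = √(0.04957 + 50.63233) = 7.119 km
2: √((0.016·111.32)² + (0.043·84.71)²) = √(3.17239 + 13.26802) = 4.055 km
3: √((-0.071·111.32)² + (-0.002·84.71)²) = √(62.46879 + 0.02870) = 7.906 km
4: √((-0.005·111.32)² + (0.028·84.71)²) = √(0.30980 + 5.62581) = 2.436 km
5: √((0.061·111.32)² + (0.076·84.71)²) = √(46.11116 + 41.44733) = 9.357 km
6: √((-0.023·111.32)² + (0.101·84.71)²) = √(6.55544 + 73.20017) = 8.931 km
7: √((0.067·111.32)² + (0.017·84.71)²) = √(55.62833 + 2.07380) = 7.596 km
8: √((0.010·111.32)² + (-0.043·84.71)²) = √(1.23921 + 13.26802) = 3.809 km
9: √((0.018·111.32)² + (-0.044·84.71)²) = √(4.01505 + 13.89232) = 4.232 km
10: √((0.011·111.32)² + (0.068·84.71)²) = √(1.49945 + 33.18083) = 5.889 km
11: √((-0.018·111.32)² + (0.095·84.71)²) = √(4.01505 + 64.76145) = 8.293 km
12: √((-0.006·111.32)² + (0.089·84.71)²) = √(0.44612 + 56.83939) = 7.569 km
13: √((-0.056·111.32)² + (-0.017·84.71)²) = √(38.86176 + 2.07380) = 6.398 km
14: √((-0.059·111.32)² + (0.014·84.71)²) = √(43.13705 + 1.40645) = 6.674 km
15: √((0.064·111.32)² + (0.053·84.71)²) = √(50.75822 + 20.15678) = 8.421 km
Minimum: 4 at 2.436 km.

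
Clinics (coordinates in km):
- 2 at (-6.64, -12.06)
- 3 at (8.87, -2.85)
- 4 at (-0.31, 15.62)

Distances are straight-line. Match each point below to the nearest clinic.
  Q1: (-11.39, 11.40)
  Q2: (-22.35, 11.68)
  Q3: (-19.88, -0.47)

Q1→4; Q2→4; Q3→2

Q1 at (-11.39, 11.40):
  2: 23.94 km
  3: 24.77 km
  4: 11.86 km
  → nearest: 4 (11.86 km)
Q2 at (-22.35, 11.68):
  2: 28.47 km
  3: 34.44 km
  4: 22.39 km
  → nearest: 4 (22.39 km)
Q3 at (-19.88, -0.47):
  2: 17.60 km
  3: 28.85 km
  4: 25.34 km
  → nearest: 2 (17.60 km)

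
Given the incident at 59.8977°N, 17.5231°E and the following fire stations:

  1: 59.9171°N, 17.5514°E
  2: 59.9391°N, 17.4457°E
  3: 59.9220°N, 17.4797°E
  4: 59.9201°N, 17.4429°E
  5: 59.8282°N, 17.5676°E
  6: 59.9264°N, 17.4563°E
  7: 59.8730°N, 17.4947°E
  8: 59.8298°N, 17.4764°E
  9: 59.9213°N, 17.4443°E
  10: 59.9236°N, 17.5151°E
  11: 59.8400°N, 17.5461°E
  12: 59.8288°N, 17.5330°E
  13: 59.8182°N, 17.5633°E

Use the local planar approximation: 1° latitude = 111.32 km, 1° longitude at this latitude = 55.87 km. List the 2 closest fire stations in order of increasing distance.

1, 10

Distances from 59.8977°N, 17.5231°E:
1: √((0.0194·111.32)² + (0.0283·55.87)²) = √(4.663907 + 2.499944) = 2.6765 km
2: √((0.0414·111.32)² + (-0.0774·55.87)²) = √(21.239636 + 18.699899) = 6.3198 km
3: √((0.0243·111.32)² + (-0.0434·55.87)²) = √(7.317436 + 5.879451) = 3.6328 km
4: √((0.0224·111.32)² + (-0.0802·55.87)²) = √(6.217881 + 20.077336) = 5.1279 km
5: √((-0.0695·111.32)² + (0.0445·55.87)²) = √(59.857146 + 6.181265) = 8.1264 km
6: √((0.0287·111.32)² + (-0.0668·55.87)²) = √(10.207284 + 13.928690) = 4.9128 km
7: √((-0.0247·111.32)² + (-0.0284·55.87)²) = √(7.560322 + 2.517642) = 3.1746 km
8: √((-0.0679·111.32)² + (-0.0467·55.87)²) = √(57.132857 + 6.807554) = 7.9963 km
9: √((0.0236·111.32)² + (-0.0788·55.87)²) = √(6.901928 + 19.382499) = 5.1268 km
10: √((0.0259·111.32)² + (-0.0080·55.87)²) = √(8.312773 + 0.199773) = 2.9176 km
11: √((-0.0577·111.32)² + (0.0230·55.87)²) = √(41.257036 + 1.651251) = 6.5504 km
12: √((-0.0689·111.32)² + (0.0099·55.87)²) = √(58.828102 + 0.305934) = 7.6899 km
13: √((-0.0795·111.32)² + (0.0402·55.87)²) = √(78.321438 + 5.044399) = 9.1305 km
Sorted: 1 (2.6765 km) < 10 (2.9176 km) < 7 (3.1746 km) < 3 (3.6328 km) < …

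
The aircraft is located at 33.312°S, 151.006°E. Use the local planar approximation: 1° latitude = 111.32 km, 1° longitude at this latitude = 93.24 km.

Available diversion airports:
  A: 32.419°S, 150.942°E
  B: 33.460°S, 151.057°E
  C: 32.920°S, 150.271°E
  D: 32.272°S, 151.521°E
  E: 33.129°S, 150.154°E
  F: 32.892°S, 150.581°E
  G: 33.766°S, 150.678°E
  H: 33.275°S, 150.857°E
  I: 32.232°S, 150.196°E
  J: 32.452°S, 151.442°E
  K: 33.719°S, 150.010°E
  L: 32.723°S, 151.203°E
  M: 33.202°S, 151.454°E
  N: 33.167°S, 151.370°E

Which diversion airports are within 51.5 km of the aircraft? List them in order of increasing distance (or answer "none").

H, B, N, M

Distances from 33.312°S, 151.006°E:
A: 99.588 km
B: 17.148 km
C: 81.245 km
D: 125.336 km
E: 82.011 km
F: 61.288 km
G: 59.072 km
H: 14.490 km
I: 141.979 km
J: 104.009 km
K: 103.330 km
L: 68.092 km
M: 43.529 km
N: 37.582 km
Threshold 51.5 km: H (14.490 km), B (17.148 km), N (37.582 km), M (43.529 km) are within range.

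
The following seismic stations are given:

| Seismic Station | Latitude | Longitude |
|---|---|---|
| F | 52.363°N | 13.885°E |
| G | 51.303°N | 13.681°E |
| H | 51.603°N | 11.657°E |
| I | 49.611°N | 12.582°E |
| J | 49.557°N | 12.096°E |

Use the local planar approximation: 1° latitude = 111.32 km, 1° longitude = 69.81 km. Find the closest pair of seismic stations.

I and J

Pairwise distances:
F–G: 118.855 km
F–H: 177.058 km
F–I: 319.572 km
F–J: 336.406 km
G–H: 145.188 km
G–I: 203.379 km
G–J: 223.653 km
H–I: 230.960 km
H–J: 229.813 km
I–J: 34.456 km
Closest pair: I–J at 34.456 km.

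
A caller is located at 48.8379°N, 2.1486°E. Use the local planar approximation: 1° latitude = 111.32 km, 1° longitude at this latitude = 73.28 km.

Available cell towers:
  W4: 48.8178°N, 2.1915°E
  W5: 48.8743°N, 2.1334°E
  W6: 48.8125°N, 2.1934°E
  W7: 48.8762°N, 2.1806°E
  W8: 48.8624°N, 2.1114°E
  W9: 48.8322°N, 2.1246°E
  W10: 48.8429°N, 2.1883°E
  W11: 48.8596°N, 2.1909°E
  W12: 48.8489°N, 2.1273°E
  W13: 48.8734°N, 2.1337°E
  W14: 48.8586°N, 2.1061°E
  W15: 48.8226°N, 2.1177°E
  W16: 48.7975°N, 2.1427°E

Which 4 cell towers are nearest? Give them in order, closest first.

W9, W12, W15, W10

Distances from 48.8379°N, 2.1486°E:
W4: 3.8587 km
W5: 4.2024 km
W6: 4.3327 km
W7: 4.8659 km
W8: 3.8561 km
W9: 1.8697 km
W10: 2.9620 km
W11: 3.9299 km
W12: 1.9839 km
W13: 4.0999 km
W14: 3.8742 km
W15: 2.8334 km
W16: 4.5181 km
Sorted: W9 (1.8697 km) < W12 (1.9839 km) < W15 (2.8334 km) < W10 (2.9620 km) < W8 (3.8561 km) < W4 (3.8587 km) < …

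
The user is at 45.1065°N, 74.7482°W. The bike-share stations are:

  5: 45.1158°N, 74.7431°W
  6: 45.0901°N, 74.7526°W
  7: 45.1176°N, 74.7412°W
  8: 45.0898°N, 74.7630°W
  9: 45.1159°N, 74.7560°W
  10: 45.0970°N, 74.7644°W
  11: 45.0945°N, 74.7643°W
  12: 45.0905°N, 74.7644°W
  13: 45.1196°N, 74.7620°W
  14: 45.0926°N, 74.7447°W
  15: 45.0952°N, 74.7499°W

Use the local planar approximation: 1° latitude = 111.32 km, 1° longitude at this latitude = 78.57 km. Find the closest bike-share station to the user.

Distances from 45.1065°N, 74.7482°W:
5: √((0.0093·111.32)² + (0.0051·78.57)²) = √(1.071796 + 0.160566) = 1.1101 km
6: √((-0.0164·111.32)² + (-0.0044·78.57)²) = √(3.332991 + 0.119514) = 1.8581 km
7: √((0.0111·111.32)² + (0.0070·78.57)²) = √(1.526836 + 0.302489) = 1.3525 km
8: √((-0.0167·111.32)² + (-0.0148·78.57)²) = √(3.456045 + 1.352188) = 2.1928 km
9: √((0.0094·111.32)² + (-0.0078·78.57)²) = √(1.094970 + 0.375580) = 1.2127 km
10: √((-0.0095·111.32)² + (-0.0162·78.57)²) = √(1.118391 + 1.620106) = 1.6548 km
11: √((-0.0120·111.32)² + (-0.0161·78.57)²) = √(1.784469 + 1.600167) = 1.8397 km
12: √((-0.0160·111.32)² + (-0.0162·78.57)²) = √(3.172388 + 1.620106) = 2.1892 km
13: √((0.0131·111.32)² + (-0.0138·78.57)²) = √(2.126616 + 1.175633) = 1.8172 km
14: √((-0.0139·111.32)² + (0.0035·78.57)²) = √(2.394286 + 0.075622) = 1.5716 km
15: √((-0.0113·111.32)² + (-0.0017·78.57)²) = √(1.582353 + 0.017841) = 1.2650 km
Minimum: 5 at 1.1101 km.

5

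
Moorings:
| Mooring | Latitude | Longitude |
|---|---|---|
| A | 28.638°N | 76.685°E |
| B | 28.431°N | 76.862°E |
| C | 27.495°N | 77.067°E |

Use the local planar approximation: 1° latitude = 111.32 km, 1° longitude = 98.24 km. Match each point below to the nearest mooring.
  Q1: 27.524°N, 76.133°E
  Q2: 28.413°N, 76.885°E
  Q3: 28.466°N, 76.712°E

Q1 at 27.524°N, 76.133°E:
  A: √((1.114·111.32)² + (0.552·98.24)²) = √(15378.59915 + 2940.72804) = 135.349 km
  B: √((0.907·111.32)² + (0.729·98.24)²) = √(10194.38355 + 5128.98896) = 123.788 km
  C: √((-0.029·111.32)² + (0.934·98.24)²) = √(10.42179 + 8419.19290) = 91.813 km
  → nearest: C (91.813 km)
Q2 at 28.413°N, 76.885°E:
  A: √((0.225·111.32)² + (-0.200·98.24)²) = √(627.35221 + 386.04390) = 31.834 km
  B: √((0.018·111.32)² + (-0.023·98.24)²) = √(4.01505 + 5.10543) = 3.020 km
  C: √((-0.918·111.32)² + (0.182·98.24)²) = √(10443.15581 + 319.68296) = 103.744 km
  → nearest: B (3.020 km)
Q3 at 28.466°N, 76.712°E:
  A: √((0.172·111.32)² + (-0.027·98.24)²) = √(366.60914 + 7.03565) = 19.330 km
  B: √((-0.035·111.32)² + (0.150·98.24)²) = √(15.18037 + 217.14970) = 15.242 km
  C: √((-0.971·111.32)² + (0.355·98.24)²) = √(11683.81993 + 1216.27958) = 113.579 km
  → nearest: B (15.242 km)

Q1→C; Q2→B; Q3→B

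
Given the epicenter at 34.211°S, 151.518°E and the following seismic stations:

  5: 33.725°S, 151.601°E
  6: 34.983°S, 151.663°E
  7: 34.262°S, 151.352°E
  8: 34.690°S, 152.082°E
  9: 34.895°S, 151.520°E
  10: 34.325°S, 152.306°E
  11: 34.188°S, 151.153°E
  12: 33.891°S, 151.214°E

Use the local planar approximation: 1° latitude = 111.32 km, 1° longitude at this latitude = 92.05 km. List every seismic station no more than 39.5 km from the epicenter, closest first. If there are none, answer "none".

7, 11

Distances from 34.211°S, 151.518°E:
5: 54.638 km
6: 86.969 km
7: 16.301 km
8: 74.421 km
9: 76.143 km
10: 73.637 km
11: 33.696 km
12: 45.299 km
Threshold 39.5 km: 7 (16.301 km), 11 (33.696 km) are within range.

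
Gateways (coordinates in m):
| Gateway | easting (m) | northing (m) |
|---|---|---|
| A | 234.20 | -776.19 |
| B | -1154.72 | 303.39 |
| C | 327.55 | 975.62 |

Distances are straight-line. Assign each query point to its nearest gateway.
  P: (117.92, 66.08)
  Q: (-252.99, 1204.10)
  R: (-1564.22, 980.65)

P at (117.92, 66.08):
  A: √((116.28)² + (-842.27)²) = √(13521.0384 + 709418.7529) = 850.26 m
  B: √((-1272.64)² + (237.31)²) = √(1619612.5696 + 56316.0361) = 1294.58 m
  C: √((209.63)² + (909.54)²) = √(43944.7369 + 827263.0116) = 933.39 m
  → nearest: A (850.26 m)
Q at (-252.99, 1204.10):
  A: √((487.19)² + (-1980.29)²) = √(237354.0961 + 3921548.4841) = 2039.34 m
  B: √((-901.73)² + (-900.71)²) = √(813116.9929 + 811278.5041) = 1274.52 m
  C: √((580.54)² + (-228.48)²) = √(337026.6916 + 52203.1104) = 623.88 m
  → nearest: C (623.88 m)
R at (-1564.22, 980.65):
  A: √((1798.42)² + (-1756.84)²) = √(3234314.4964 + 3086486.7856) = 2514.12 m
  B: √((409.50)² + (-677.26)²) = √(167690.2500 + 458681.1076) = 791.44 m
  C: √((1891.77)² + (-5.03)²) = √(3578793.7329 + 25.3009) = 1891.78 m
  → nearest: B (791.44 m)

P→A; Q→C; R→B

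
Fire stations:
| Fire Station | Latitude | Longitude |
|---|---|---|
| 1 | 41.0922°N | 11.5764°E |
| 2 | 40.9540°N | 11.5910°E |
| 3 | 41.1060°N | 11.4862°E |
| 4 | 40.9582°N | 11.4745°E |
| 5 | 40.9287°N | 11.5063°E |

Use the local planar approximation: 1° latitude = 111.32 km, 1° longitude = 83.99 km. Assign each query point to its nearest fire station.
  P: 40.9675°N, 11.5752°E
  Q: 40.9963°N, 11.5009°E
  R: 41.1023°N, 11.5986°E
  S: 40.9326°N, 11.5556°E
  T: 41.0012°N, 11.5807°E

P at 40.9675°N, 11.5752°E:
  1: 13.8820 km
  2: 2.0049 km
  3: 17.1344 km
  4: 8.5209 km
  5: 7.2211 km
  → nearest: 2 (2.0049 km)
Q at 40.9963°N, 11.5009°E:
  1: 12.4169 km
  2: 8.9129 km
  3: 12.2741 km
  4: 4.7859 km
  5: 7.5389 km
  → nearest: 4 (4.7859 km)
R at 41.1023°N, 11.5986°E:
  1: 2.1773 km
  2: 16.5211 km
  3: 9.4495 km
  4: 19.1302 km
  5: 20.8221 km
  → nearest: 1 (2.1773 km)
S at 40.9326°N, 11.5556°E:
  1: 17.8524 km
  2: 3.8099 km
  3: 20.1638 km
  4: 7.3837 km
  5: 4.1634 km
  → nearest: 2 (3.8099 km)
T at 41.0012°N, 11.5807°E:
  1: 10.1366 km
  2: 5.3250 km
  3: 14.1103 km
  4: 10.1230 km
  5: 10.2071 km
  → nearest: 2 (5.3250 km)

P→2; Q→4; R→1; S→2; T→2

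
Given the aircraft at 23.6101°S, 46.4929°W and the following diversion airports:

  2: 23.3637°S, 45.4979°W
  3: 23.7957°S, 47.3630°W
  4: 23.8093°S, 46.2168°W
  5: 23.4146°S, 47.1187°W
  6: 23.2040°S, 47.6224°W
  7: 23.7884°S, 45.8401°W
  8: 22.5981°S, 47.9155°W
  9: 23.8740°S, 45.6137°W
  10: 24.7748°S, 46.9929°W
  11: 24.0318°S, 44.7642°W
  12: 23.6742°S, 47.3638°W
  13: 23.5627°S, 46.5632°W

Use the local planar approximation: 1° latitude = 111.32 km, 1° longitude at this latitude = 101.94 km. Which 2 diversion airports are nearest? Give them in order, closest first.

13, 4

Distances from 23.6101°S, 46.4929°W:
2: √((0.2464·111.32)² + (0.9950·101.94)²) = √(752.363646 + 10288.105758) = 105.0736 km
3: √((-0.1856·111.32)² + (-0.8701·101.94)²) = √(426.876590 + 7867.334140) = 91.0726 km
4: √((-0.1992·111.32)² + (0.2761·101.94)²) = √(491.728141 + 792.176713) = 35.8316 km
5: √((0.1955·111.32)² + (-0.6258·101.94)²) = √(473.630781 + 4069.681071) = 67.4041 km
6: √((0.4061·111.32)² + (-1.1295·101.94)²) = √(2043.677551 + 13257.502846) = 123.6979 km
7: √((-0.1783·111.32)² + (0.6528·101.94)²) = √(393.957236 + 4428.427612) = 69.4434 km
8: √((1.0120·111.32)² + (-1.4226·101.94)²) = √(12691.338286 + 21030.755154) = 183.6358 km
9: √((-0.2639·111.32)² + (0.8792·101.94)²) = √(863.028576 + 8032.756779) = 94.3175 km
10: √((-1.1647·111.32)² + (-0.5000·101.94)²) = √(16810.264477 + 2597.940900) = 139.3133 km
11: √((-0.4217·111.32)² + (1.7287·101.94)²) = √(2203.705712 + 31054.784688) = 182.3691 km
12: √((-0.0641·111.32)² + (-0.8709·101.94)²) = √(50.916959 + 7881.807788) = 89.0658 km
13: √((0.0474·111.32)² + (-0.0703·101.94)²) = √(27.842170 + 51.357031) = 8.8994 km
Sorted: 13 (8.8994 km) < 4 (35.8316 km) < 5 (67.4041 km) < 7 (69.4434 km) < …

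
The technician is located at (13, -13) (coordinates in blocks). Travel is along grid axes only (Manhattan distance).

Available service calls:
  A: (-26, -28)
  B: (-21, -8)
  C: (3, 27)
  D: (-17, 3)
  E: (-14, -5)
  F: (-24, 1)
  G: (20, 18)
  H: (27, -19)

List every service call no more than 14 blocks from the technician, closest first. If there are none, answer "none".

none

Distances from (13, -13):
A: |-39| + |-15| = 39 + 15 = 54 blocks
B: |-34| + |5| = 34 + 5 = 39 blocks
C: |-10| + |40| = 10 + 40 = 50 blocks
D: |-30| + |16| = 30 + 16 = 46 blocks
E: |-27| + |8| = 27 + 8 = 35 blocks
F: |-37| + |14| = 37 + 14 = 51 blocks
G: |7| + |31| = 7 + 31 = 38 blocks
H: |14| + |-6| = 14 + 6 = 20 blocks
Threshold 14 blocks: none within range.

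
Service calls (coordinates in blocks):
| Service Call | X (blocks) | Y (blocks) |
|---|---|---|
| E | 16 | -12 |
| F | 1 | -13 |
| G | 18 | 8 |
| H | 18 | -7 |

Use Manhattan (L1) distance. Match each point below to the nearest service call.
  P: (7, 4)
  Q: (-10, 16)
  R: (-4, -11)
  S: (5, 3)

P at (7, 4):
  E: |9| + |-16| = 9 + 16 = 25 blocks
  F: |-6| + |-17| = 6 + 17 = 23 blocks
  G: |11| + |4| = 11 + 4 = 15 blocks
  H: |11| + |-11| = 11 + 11 = 22 blocks
  → nearest: G (15 blocks)
Q at (-10, 16):
  E: |26| + |-28| = 26 + 28 = 54 blocks
  F: |11| + |-29| = 11 + 29 = 40 blocks
  G: |28| + |-8| = 28 + 8 = 36 blocks
  H: |28| + |-23| = 28 + 23 = 51 blocks
  → nearest: G (36 blocks)
R at (-4, -11):
  E: |20| + |-1| = 20 + 1 = 21 blocks
  F: |5| + |-2| = 5 + 2 = 7 blocks
  G: |22| + |19| = 22 + 19 = 41 blocks
  H: |22| + |4| = 22 + 4 = 26 blocks
  → nearest: F (7 blocks)
S at (5, 3):
  E: |11| + |-15| = 11 + 15 = 26 blocks
  F: |-4| + |-16| = 4 + 16 = 20 blocks
  G: |13| + |5| = 13 + 5 = 18 blocks
  H: |13| + |-10| = 13 + 10 = 23 blocks
  → nearest: G (18 blocks)

P→G; Q→G; R→F; S→G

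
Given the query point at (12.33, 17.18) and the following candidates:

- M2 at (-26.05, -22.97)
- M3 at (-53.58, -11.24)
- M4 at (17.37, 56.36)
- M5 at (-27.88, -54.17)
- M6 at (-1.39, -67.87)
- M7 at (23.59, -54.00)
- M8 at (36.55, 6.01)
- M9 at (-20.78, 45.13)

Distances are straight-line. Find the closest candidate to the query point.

M8

Distances from (12.33, 17.18):
M2: 55.54
M3: 71.78
M4: 39.50
M5: 81.90
M6: 86.15
M7: 72.07
M8: 26.67
M9: 43.33
Minimum: M8 at 26.67.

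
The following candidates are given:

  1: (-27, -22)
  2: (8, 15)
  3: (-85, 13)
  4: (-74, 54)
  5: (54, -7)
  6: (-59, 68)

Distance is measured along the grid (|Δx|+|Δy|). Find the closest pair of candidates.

4 and 6

Pairwise distances:
1–2: 72
1–3: 93
1–4: 123
1–5: 96
1–6: 122
2–3: 95
2–4: 121
2–5: 68
2–6: 120
3–4: 52
3–5: 159
3–6: 81
4–5: 189
4–6: 29
5–6: 188
Closest pair: 4–6 at 29.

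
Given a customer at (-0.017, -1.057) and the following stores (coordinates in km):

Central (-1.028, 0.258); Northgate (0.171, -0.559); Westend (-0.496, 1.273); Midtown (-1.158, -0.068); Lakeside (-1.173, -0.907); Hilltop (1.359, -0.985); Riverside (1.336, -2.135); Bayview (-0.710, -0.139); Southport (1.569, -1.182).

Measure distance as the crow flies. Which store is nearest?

Distances from (-0.017, -1.057):
Central: √((-1.011)² + (1.315)²) = √(1.02212 + 1.72922) = 1.659 km
Northgate: √((0.188)² + (0.498)²) = √(0.03534 + 0.24800) = 0.532 km
Westend: √((-0.479)² + (2.330)²) = √(0.22944 + 5.42890) = 2.379 km
Midtown: √((-1.141)² + (0.989)²) = √(1.30188 + 0.97812) = 1.510 km
Lakeside: √((-1.156)² + (0.150)²) = √(1.33634 + 0.02250) = 1.166 km
Hilltop: √((1.376)² + (0.072)²) = √(1.89338 + 0.00518) = 1.378 km
Riverside: √((1.353)² + (-1.078)²) = √(1.83061 + 1.16208) = 1.730 km
Bayview: √((-0.693)² + (0.918)²) = √(0.48025 + 0.84272) = 1.150 km
Southport: √((1.586)² + (-0.125)²) = √(2.51540 + 0.01562) = 1.591 km
Minimum: Northgate at 0.532 km.

Northgate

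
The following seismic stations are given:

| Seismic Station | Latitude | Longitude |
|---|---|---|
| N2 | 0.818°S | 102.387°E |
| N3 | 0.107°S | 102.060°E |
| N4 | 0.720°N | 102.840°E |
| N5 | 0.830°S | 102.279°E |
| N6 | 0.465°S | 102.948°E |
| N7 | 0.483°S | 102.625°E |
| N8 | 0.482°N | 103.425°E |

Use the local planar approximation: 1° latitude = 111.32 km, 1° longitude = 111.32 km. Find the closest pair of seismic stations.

N2 and N5

Pairwise distances:
N2–N3: 87.118 km
N2–N4: 178.482 km
N2–N5: 12.097 km
N2–N6: 73.785 km
N2–N7: 45.745 km
N2–N8: 185.188 km
N3–N4: 126.549 km
N3–N5: 84.096 km
N3–N6: 106.583 km
N3–N7: 75.550 km
N3–N8: 165.495 km
N4–N5: 183.500 km
N4–N6: 132.461 km
N4–N7: 136.040 km
N4–N8: 70.305 km
N5–N6: 84.836 km
N5–N7: 54.550 km
N5–N8: 193.923 km
N6–N7: 36.012 km
N6–N8: 118.038 km
N7–N8: 139.538 km
Closest pair: N2–N5 at 12.097 km.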